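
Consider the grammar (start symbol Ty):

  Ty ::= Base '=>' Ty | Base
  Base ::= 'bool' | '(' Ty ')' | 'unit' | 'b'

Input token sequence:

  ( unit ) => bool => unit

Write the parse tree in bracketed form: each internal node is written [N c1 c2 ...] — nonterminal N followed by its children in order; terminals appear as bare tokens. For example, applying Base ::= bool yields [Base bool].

Ty
Base => Ty
( Ty ) => Ty
( Base ) => Ty
( unit ) => Ty
( unit ) => Base => Ty
( unit ) => bool => Ty
( unit ) => bool => Base
( unit ) => bool => unit

[Ty [Base ( [Ty [Base unit]] )] => [Ty [Base bool] => [Ty [Base unit]]]]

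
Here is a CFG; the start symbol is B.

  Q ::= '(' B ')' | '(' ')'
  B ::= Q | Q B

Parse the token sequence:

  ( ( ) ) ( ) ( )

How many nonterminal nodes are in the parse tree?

8

[B [Q ( [B [Q ( )]] )] [B [Q ( )] [B [Q ( )]]]]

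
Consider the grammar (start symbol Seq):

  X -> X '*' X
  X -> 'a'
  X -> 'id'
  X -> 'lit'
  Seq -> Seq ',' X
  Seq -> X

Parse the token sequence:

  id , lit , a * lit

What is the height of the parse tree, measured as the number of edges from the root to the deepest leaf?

4

[Seq [Seq [Seq [X id]] , [X lit]] , [X [X a] * [X lit]]]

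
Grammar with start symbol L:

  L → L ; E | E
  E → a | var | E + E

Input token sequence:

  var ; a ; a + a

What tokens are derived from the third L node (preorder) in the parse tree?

var

[L [L [L [E var]] ; [E a]] ; [E [E a] + [E a]]]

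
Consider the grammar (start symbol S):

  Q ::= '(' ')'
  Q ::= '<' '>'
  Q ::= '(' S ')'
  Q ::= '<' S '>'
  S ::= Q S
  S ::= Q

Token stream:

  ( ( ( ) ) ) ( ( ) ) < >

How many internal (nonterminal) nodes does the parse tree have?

[S [Q ( [S [Q ( [S [Q ( )]] )]] )] [S [Q ( [S [Q ( )]] )] [S [Q < >]]]]

12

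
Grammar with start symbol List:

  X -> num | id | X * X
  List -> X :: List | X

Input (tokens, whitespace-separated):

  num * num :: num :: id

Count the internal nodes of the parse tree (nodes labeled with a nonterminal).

8

[List [X [X num] * [X num]] :: [List [X num] :: [List [X id]]]]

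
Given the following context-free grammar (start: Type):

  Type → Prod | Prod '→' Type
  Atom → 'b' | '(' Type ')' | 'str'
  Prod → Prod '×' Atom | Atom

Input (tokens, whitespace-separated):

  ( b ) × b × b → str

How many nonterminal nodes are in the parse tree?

13

[Type [Prod [Prod [Prod [Atom ( [Type [Prod [Atom b]]] )]] × [Atom b]] × [Atom b]] → [Type [Prod [Atom str]]]]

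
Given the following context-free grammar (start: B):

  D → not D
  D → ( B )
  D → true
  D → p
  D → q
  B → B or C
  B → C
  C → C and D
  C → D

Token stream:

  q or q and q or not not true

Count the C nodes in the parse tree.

4

[B [B [B [C [D q]]] or [C [C [D q]] and [D q]]] or [C [D not [D not [D true]]]]]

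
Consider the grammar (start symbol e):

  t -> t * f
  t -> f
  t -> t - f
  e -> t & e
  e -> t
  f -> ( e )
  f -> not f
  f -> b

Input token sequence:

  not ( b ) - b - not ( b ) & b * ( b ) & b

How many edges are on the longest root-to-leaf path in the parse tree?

9

[e [t [t [t [f not [f ( [e [t [f b]]] )]]] - [f b]] - [f not [f ( [e [t [f b]]] )]]] & [e [t [t [f b]] * [f ( [e [t [f b]]] )]] & [e [t [f b]]]]]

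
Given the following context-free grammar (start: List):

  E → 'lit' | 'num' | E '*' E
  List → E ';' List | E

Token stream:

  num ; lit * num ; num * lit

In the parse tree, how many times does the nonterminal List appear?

3

[List [E num] ; [List [E [E lit] * [E num]] ; [List [E [E num] * [E lit]]]]]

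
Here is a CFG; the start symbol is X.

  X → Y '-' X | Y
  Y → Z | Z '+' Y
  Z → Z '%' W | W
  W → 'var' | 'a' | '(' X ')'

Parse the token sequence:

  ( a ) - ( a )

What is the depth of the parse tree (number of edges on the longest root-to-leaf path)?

9

[X [Y [Z [W ( [X [Y [Z [W a]]]] )]]] - [X [Y [Z [W ( [X [Y [Z [W a]]]] )]]]]]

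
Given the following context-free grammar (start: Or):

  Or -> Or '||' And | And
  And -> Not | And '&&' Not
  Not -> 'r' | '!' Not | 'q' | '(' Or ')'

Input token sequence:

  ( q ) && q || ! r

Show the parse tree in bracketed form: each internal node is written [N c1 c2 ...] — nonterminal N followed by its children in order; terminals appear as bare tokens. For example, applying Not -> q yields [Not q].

Or
Or || And
And || And
And && Not || And
Not && Not || And
( Or ) && Not || And
( And ) && Not || And
( Not ) && Not || And
( q ) && Not || And
( q ) && q || And
( q ) && q || Not
( q ) && q || ! Not
( q ) && q || ! r

[Or [Or [And [And [Not ( [Or [And [Not q]]] )]] && [Not q]]] || [And [Not ! [Not r]]]]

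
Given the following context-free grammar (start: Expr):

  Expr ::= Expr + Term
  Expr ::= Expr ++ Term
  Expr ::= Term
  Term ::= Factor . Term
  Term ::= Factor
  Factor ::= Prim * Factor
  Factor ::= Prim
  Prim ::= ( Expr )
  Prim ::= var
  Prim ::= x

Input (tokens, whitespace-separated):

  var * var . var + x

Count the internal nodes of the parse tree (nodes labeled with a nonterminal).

[Expr [Expr [Term [Factor [Prim var] * [Factor [Prim var]]] . [Term [Factor [Prim var]]]]] + [Term [Factor [Prim x]]]]

13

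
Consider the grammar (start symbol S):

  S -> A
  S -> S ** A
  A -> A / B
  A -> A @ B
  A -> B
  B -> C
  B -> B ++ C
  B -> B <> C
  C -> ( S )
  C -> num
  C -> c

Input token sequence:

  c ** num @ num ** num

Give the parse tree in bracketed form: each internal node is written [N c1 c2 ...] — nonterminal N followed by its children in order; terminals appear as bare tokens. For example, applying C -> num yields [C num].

[S [S [S [A [B [C c]]]] ** [A [A [B [C num]]] @ [B [C num]]]] ** [A [B [C num]]]]

S
S ** A
S ** A ** A
A ** A ** A
B ** A ** A
C ** A ** A
c ** A ** A
c ** A @ B ** A
c ** B @ B ** A
c ** C @ B ** A
c ** num @ B ** A
c ** num @ C ** A
c ** num @ num ** A
c ** num @ num ** B
c ** num @ num ** C
c ** num @ num ** num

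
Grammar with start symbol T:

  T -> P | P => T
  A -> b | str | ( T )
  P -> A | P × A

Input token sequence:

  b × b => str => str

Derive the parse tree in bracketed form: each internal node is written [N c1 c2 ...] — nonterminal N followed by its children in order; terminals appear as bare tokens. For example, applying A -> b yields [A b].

[T [P [P [A b]] × [A b]] => [T [P [A str]] => [T [P [A str]]]]]

T
P => T
P × A => T
A × A => T
b × A => T
b × b => T
b × b => P => T
b × b => A => T
b × b => str => T
b × b => str => P
b × b => str => A
b × b => str => str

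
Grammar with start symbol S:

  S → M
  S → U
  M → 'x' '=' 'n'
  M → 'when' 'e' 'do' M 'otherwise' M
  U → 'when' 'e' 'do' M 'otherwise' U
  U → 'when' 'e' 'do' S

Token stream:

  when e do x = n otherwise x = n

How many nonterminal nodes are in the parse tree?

4

[S [M when e do [M x = n] otherwise [M x = n]]]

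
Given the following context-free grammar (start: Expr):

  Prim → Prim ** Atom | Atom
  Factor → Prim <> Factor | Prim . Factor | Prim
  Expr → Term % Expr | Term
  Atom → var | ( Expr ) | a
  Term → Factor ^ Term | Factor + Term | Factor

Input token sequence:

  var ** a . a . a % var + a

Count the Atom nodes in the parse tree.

[Expr [Term [Factor [Prim [Prim [Atom var]] ** [Atom a]] . [Factor [Prim [Atom a]] . [Factor [Prim [Atom a]]]]]] % [Expr [Term [Factor [Prim [Atom var]]] + [Term [Factor [Prim [Atom a]]]]]]]

6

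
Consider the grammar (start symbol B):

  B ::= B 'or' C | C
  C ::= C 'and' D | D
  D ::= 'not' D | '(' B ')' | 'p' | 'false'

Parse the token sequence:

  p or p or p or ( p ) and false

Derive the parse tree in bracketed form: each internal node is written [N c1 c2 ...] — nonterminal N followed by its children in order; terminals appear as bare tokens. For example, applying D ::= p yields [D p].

[B [B [B [B [C [D p]]] or [C [D p]]] or [C [D p]]] or [C [C [D ( [B [C [D p]]] )]] and [D false]]]

B
B or C
B or C or C
B or C or C or C
C or C or C or C
D or C or C or C
p or C or C or C
p or D or C or C
p or p or C or C
p or p or D or C
p or p or p or C
p or p or p or C and D
p or p or p or D and D
p or p or p or ( B ) and D
p or p or p or ( C ) and D
p or p or p or ( D ) and D
p or p or p or ( p ) and D
p or p or p or ( p ) and false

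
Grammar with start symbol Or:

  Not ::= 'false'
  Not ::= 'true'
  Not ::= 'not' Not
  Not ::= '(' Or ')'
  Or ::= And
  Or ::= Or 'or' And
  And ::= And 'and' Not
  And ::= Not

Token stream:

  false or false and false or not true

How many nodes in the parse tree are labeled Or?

[Or [Or [Or [And [Not false]]] or [And [And [Not false]] and [Not false]]] or [And [Not not [Not true]]]]

3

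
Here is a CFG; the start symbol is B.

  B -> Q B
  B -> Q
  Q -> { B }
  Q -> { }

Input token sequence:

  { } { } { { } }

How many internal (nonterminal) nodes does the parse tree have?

[B [Q { }] [B [Q { }] [B [Q { [B [Q { }]] }]]]]

8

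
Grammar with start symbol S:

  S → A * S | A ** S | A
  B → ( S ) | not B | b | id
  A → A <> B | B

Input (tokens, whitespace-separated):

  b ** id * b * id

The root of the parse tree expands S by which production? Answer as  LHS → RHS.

S → A ** S

[S [A [B b]] ** [S [A [B id]] * [S [A [B b]] * [S [A [B id]]]]]]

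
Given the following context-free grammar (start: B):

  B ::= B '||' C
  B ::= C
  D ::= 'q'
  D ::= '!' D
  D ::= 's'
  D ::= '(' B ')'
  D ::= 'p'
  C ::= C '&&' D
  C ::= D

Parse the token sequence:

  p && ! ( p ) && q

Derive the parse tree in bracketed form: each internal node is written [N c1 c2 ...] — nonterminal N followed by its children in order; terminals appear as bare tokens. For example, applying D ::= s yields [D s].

[B [C [C [C [D p]] && [D ! [D ( [B [C [D p]]] )]]] && [D q]]]

B
C
C && D
C && D && D
D && D && D
p && D && D
p && ! D && D
p && ! ( B ) && D
p && ! ( C ) && D
p && ! ( D ) && D
p && ! ( p ) && D
p && ! ( p ) && q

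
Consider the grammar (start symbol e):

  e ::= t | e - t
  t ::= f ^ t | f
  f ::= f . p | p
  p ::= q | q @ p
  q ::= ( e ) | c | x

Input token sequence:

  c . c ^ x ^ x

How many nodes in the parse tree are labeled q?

4

[e [t [f [f [p [q c]]] . [p [q c]]] ^ [t [f [p [q x]]] ^ [t [f [p [q x]]]]]]]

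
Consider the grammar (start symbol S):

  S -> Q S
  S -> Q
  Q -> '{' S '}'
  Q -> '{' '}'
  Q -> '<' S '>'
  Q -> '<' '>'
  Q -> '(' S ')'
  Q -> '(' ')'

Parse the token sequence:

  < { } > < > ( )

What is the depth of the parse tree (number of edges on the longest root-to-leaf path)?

4

[S [Q < [S [Q { }]] >] [S [Q < >] [S [Q ( )]]]]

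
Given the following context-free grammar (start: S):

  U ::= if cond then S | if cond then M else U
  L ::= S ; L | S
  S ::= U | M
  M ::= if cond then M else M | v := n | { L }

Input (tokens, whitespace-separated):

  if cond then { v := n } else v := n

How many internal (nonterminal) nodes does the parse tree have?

[S [M if cond then [M { [L [S [M v := n]]] }] else [M v := n]]]

7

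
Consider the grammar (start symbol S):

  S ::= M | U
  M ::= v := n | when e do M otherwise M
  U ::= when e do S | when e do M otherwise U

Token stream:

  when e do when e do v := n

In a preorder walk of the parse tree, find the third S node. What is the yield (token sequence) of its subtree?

[S [U when e do [S [U when e do [S [M v := n]]]]]]

v := n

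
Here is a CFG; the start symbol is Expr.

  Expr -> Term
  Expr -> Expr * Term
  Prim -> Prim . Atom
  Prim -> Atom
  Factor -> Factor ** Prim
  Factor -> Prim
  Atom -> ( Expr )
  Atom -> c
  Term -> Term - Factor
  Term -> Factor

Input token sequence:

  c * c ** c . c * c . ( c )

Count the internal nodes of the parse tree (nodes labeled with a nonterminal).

27

[Expr [Expr [Expr [Term [Factor [Prim [Atom c]]]]] * [Term [Factor [Factor [Prim [Atom c]]] ** [Prim [Prim [Atom c]] . [Atom c]]]]] * [Term [Factor [Prim [Prim [Atom c]] . [Atom ( [Expr [Term [Factor [Prim [Atom c]]]]] )]]]]]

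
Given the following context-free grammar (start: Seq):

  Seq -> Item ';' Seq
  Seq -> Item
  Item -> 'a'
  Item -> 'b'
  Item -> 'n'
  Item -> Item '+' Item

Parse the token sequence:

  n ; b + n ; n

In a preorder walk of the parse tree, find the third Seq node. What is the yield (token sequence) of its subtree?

n

[Seq [Item n] ; [Seq [Item [Item b] + [Item n]] ; [Seq [Item n]]]]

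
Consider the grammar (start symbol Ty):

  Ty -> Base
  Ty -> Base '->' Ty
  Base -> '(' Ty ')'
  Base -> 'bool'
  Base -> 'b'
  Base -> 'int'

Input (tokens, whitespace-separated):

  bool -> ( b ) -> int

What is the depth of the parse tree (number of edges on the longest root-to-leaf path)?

5

[Ty [Base bool] -> [Ty [Base ( [Ty [Base b]] )] -> [Ty [Base int]]]]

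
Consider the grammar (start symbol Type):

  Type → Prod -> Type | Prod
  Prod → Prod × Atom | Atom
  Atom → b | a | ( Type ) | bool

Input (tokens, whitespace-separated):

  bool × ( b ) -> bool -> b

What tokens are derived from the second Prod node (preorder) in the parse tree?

bool

[Type [Prod [Prod [Atom bool]] × [Atom ( [Type [Prod [Atom b]]] )]] -> [Type [Prod [Atom bool]] -> [Type [Prod [Atom b]]]]]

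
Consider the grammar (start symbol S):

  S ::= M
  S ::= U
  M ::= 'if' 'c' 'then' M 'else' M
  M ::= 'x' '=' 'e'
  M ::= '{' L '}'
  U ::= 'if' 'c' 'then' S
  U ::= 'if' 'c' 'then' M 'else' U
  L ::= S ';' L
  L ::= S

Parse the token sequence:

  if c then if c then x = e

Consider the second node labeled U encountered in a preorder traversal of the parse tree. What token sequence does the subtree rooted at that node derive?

[S [U if c then [S [U if c then [S [M x = e]]]]]]

if c then x = e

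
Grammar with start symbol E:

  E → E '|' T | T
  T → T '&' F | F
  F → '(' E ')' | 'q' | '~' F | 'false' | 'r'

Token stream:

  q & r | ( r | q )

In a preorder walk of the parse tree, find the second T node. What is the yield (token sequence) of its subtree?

q

[E [E [T [T [F q]] & [F r]]] | [T [F ( [E [E [T [F r]]] | [T [F q]]] )]]]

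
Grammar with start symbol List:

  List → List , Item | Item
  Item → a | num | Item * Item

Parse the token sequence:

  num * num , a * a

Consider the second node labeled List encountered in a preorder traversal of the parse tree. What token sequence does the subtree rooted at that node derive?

[List [List [Item [Item num] * [Item num]]] , [Item [Item a] * [Item a]]]

num * num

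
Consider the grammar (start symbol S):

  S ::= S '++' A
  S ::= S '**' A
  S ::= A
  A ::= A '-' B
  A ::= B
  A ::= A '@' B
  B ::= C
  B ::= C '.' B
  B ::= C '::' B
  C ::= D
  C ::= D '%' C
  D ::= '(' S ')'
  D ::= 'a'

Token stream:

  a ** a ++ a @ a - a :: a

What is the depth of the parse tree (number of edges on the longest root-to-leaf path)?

7

[S [S [S [A [B [C [D a]]]]] ** [A [B [C [D a]]]]] ++ [A [A [A [B [C [D a]]]] @ [B [C [D a]]]] - [B [C [D a]] :: [B [C [D a]]]]]]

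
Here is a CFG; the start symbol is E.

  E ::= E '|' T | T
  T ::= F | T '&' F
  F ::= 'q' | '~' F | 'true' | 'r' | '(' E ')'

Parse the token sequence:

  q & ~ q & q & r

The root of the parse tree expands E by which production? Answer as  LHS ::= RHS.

[E [T [T [T [T [F q]] & [F ~ [F q]]] & [F q]] & [F r]]]

E ::= T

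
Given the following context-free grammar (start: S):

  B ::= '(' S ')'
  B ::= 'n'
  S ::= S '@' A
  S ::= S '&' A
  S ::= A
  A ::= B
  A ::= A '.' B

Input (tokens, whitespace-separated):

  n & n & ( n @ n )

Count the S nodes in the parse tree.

[S [S [S [A [B n]]] & [A [B n]]] & [A [B ( [S [S [A [B n]]] @ [A [B n]]] )]]]

5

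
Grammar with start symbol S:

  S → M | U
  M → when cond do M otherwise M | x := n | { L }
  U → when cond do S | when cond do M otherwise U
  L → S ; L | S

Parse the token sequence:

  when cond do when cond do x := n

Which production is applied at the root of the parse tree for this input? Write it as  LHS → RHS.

S → U

[S [U when cond do [S [U when cond do [S [M x := n]]]]]]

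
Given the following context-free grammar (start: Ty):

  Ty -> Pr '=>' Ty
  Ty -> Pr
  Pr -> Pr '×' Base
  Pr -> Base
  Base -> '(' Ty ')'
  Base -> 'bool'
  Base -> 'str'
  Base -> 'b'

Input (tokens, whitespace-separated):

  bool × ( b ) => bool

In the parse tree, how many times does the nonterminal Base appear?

[Ty [Pr [Pr [Base bool]] × [Base ( [Ty [Pr [Base b]]] )]] => [Ty [Pr [Base bool]]]]

4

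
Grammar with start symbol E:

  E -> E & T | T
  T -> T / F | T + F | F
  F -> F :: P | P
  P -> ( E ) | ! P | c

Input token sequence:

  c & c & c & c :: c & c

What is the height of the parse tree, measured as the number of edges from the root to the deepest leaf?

8

[E [E [E [E [E [T [F [P c]]]] & [T [F [P c]]]] & [T [F [P c]]]] & [T [F [F [P c]] :: [P c]]]] & [T [F [P c]]]]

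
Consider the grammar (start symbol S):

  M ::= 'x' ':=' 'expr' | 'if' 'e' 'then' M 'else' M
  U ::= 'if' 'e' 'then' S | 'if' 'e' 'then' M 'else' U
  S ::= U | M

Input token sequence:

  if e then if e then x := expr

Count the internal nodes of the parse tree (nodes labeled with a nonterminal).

[S [U if e then [S [U if e then [S [M x := expr]]]]]]

6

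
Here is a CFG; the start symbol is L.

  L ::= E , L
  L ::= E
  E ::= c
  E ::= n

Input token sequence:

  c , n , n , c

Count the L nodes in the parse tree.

[L [E c] , [L [E n] , [L [E n] , [L [E c]]]]]

4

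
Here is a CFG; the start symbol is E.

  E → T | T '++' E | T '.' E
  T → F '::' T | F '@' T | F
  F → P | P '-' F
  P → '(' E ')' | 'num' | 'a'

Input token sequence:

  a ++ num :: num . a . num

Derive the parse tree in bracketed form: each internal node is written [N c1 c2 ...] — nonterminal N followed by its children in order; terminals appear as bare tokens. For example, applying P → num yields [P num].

[E [T [F [P a]]] ++ [E [T [F [P num]] :: [T [F [P num]]]] . [E [T [F [P a]]] . [E [T [F [P num]]]]]]]

E
T ++ E
F ++ E
P ++ E
a ++ E
a ++ T . E
a ++ F :: T . E
a ++ P :: T . E
a ++ num :: T . E
a ++ num :: F . E
a ++ num :: P . E
a ++ num :: num . E
a ++ num :: num . T . E
a ++ num :: num . F . E
a ++ num :: num . P . E
a ++ num :: num . a . E
a ++ num :: num . a . T
a ++ num :: num . a . F
a ++ num :: num . a . P
a ++ num :: num . a . num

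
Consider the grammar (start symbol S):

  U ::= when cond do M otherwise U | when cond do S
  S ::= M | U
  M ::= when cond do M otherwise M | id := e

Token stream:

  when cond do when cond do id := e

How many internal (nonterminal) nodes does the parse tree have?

6

[S [U when cond do [S [U when cond do [S [M id := e]]]]]]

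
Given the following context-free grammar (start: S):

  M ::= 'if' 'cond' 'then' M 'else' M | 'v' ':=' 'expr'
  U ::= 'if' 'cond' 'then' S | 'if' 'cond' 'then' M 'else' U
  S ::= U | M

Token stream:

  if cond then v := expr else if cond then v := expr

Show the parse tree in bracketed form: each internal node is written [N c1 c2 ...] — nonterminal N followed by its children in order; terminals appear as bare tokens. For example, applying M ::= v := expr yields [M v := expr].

[S [U if cond then [M v := expr] else [U if cond then [S [M v := expr]]]]]

S
U
if cond then M else U
if cond then v := expr else U
if cond then v := expr else if cond then S
if cond then v := expr else if cond then M
if cond then v := expr else if cond then v := expr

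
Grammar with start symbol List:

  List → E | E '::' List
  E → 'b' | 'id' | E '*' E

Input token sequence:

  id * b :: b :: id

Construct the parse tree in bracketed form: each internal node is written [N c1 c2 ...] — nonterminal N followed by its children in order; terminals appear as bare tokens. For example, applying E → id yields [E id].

[List [E [E id] * [E b]] :: [List [E b] :: [List [E id]]]]

List
E :: List
E * E :: List
id * E :: List
id * b :: List
id * b :: E :: List
id * b :: b :: List
id * b :: b :: E
id * b :: b :: id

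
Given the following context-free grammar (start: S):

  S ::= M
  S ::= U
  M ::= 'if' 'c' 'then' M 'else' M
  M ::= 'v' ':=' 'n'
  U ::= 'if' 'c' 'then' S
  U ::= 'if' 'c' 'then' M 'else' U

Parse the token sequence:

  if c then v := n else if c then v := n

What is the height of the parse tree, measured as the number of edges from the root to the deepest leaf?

5

[S [U if c then [M v := n] else [U if c then [S [M v := n]]]]]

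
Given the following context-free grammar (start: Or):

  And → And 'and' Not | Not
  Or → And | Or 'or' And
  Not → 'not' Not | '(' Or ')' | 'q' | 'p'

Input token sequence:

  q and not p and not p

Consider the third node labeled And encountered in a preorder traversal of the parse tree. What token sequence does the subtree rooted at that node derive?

[Or [And [And [And [Not q]] and [Not not [Not p]]] and [Not not [Not p]]]]

q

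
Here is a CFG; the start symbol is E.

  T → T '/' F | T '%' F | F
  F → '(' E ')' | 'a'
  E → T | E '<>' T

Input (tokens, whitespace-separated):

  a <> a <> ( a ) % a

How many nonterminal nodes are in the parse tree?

14

[E [E [E [T [F a]]] <> [T [F a]]] <> [T [T [F ( [E [T [F a]]] )]] % [F a]]]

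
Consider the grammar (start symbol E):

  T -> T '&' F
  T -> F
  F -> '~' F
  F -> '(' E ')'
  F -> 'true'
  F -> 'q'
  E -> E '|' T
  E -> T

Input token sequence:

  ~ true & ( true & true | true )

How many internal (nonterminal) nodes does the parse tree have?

[E [T [T [F ~ [F true]]] & [F ( [E [E [T [T [F true]] & [F true]]] | [T [F true]]] )]]]

14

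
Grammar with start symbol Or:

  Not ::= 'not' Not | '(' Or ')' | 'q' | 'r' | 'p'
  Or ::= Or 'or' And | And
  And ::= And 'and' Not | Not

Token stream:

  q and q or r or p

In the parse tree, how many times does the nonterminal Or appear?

[Or [Or [Or [And [And [Not q]] and [Not q]]] or [And [Not r]]] or [And [Not p]]]

3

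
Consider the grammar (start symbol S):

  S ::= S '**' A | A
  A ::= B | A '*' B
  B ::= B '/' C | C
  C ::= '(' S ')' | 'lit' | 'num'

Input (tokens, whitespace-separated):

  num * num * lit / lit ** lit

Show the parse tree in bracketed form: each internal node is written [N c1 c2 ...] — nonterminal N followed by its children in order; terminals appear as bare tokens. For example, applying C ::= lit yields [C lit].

[S [S [A [A [A [B [C num]]] * [B [C num]]] * [B [B [C lit]] / [C lit]]]] ** [A [B [C lit]]]]

S
S ** A
A ** A
A * B ** A
A * B * B ** A
B * B * B ** A
C * B * B ** A
num * B * B ** A
num * C * B ** A
num * num * B ** A
num * num * B / C ** A
num * num * C / C ** A
num * num * lit / C ** A
num * num * lit / lit ** A
num * num * lit / lit ** B
num * num * lit / lit ** C
num * num * lit / lit ** lit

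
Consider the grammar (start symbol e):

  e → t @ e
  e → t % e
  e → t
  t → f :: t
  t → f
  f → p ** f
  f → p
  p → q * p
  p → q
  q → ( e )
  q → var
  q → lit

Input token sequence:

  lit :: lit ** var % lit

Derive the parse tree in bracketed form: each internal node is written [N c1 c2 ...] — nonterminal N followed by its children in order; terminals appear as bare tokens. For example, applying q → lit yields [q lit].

[e [t [f [p [q lit]]] :: [t [f [p [q lit]] ** [f [p [q var]]]]]] % [e [t [f [p [q lit]]]]]]

e
t % e
f :: t % e
p :: t % e
q :: t % e
lit :: t % e
lit :: f % e
lit :: p ** f % e
lit :: q ** f % e
lit :: lit ** f % e
lit :: lit ** p % e
lit :: lit ** q % e
lit :: lit ** var % e
lit :: lit ** var % t
lit :: lit ** var % f
lit :: lit ** var % p
lit :: lit ** var % q
lit :: lit ** var % lit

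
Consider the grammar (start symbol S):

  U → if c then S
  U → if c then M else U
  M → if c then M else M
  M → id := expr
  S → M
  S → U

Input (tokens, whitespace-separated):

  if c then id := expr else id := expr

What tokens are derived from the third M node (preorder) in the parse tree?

id := expr

[S [M if c then [M id := expr] else [M id := expr]]]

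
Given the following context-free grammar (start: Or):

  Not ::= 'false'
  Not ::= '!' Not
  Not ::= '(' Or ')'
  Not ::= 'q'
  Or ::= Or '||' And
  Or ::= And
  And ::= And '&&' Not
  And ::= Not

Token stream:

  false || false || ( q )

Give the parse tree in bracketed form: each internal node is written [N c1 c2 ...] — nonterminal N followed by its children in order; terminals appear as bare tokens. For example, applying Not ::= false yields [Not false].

[Or [Or [Or [And [Not false]]] || [And [Not false]]] || [And [Not ( [Or [And [Not q]]] )]]]

Or
Or || And
Or || And || And
And || And || And
Not || And || And
false || And || And
false || Not || And
false || false || And
false || false || Not
false || false || ( Or )
false || false || ( And )
false || false || ( Not )
false || false || ( q )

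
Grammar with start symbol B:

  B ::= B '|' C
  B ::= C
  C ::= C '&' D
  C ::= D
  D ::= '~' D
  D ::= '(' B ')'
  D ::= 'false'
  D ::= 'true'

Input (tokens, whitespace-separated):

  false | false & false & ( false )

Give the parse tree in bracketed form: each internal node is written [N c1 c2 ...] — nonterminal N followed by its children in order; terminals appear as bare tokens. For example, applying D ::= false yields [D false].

[B [B [C [D false]]] | [C [C [C [D false]] & [D false]] & [D ( [B [C [D false]]] )]]]

B
B | C
C | C
D | C
false | C
false | C & D
false | C & D & D
false | D & D & D
false | false & D & D
false | false & false & D
false | false & false & ( B )
false | false & false & ( C )
false | false & false & ( D )
false | false & false & ( false )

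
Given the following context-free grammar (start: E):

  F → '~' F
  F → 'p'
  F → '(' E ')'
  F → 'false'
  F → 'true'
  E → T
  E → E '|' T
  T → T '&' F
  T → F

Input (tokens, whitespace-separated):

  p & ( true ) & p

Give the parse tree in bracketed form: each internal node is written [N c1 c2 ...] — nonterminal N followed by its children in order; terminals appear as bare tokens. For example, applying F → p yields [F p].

E
T
T & F
T & F & F
F & F & F
p & F & F
p & ( E ) & F
p & ( T ) & F
p & ( F ) & F
p & ( true ) & F
p & ( true ) & p

[E [T [T [T [F p]] & [F ( [E [T [F true]]] )]] & [F p]]]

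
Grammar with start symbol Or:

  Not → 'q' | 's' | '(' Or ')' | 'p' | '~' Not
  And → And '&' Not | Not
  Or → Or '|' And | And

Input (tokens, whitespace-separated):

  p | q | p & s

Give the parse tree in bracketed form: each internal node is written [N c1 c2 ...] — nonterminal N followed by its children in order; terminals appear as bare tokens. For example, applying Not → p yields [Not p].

Or
Or | And
Or | And | And
And | And | And
Not | And | And
p | And | And
p | Not | And
p | q | And
p | q | And & Not
p | q | Not & Not
p | q | p & Not
p | q | p & s

[Or [Or [Or [And [Not p]]] | [And [Not q]]] | [And [And [Not p]] & [Not s]]]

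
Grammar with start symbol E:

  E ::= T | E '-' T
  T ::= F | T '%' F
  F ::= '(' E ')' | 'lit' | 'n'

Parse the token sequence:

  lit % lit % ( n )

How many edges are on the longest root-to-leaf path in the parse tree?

6

[E [T [T [T [F lit]] % [F lit]] % [F ( [E [T [F n]]] )]]]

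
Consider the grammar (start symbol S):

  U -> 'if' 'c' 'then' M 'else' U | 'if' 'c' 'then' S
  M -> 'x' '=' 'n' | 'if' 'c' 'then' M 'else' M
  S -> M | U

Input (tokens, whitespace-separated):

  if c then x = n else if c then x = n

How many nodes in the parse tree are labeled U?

[S [U if c then [M x = n] else [U if c then [S [M x = n]]]]]

2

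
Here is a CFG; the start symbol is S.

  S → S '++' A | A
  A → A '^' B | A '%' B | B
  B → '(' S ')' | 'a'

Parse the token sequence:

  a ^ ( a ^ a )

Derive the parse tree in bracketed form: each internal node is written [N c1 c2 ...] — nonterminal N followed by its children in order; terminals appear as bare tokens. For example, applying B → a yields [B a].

S
A
A ^ B
B ^ B
a ^ B
a ^ ( S )
a ^ ( A )
a ^ ( A ^ B )
a ^ ( B ^ B )
a ^ ( a ^ B )
a ^ ( a ^ a )

[S [A [A [B a]] ^ [B ( [S [A [A [B a]] ^ [B a]]] )]]]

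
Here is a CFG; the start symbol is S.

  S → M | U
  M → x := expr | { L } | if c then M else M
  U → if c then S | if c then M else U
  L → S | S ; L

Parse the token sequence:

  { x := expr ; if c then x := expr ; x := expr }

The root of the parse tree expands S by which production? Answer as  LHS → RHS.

[S [M { [L [S [M x := expr]] ; [L [S [U if c then [S [M x := expr]]]] ; [L [S [M x := expr]]]]] }]]

S → M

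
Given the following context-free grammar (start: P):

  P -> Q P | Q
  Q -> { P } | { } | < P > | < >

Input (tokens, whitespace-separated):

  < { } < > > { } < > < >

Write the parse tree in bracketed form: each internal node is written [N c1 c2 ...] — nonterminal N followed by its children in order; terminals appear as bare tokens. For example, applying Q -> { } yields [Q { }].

P
Q P
< P > P
< Q P > P
< { } P > P
< { } Q > P
< { } < > > P
< { } < > > Q P
< { } < > > { } P
< { } < > > { } Q P
< { } < > > { } < > P
< { } < > > { } < > Q
< { } < > > { } < > < >

[P [Q < [P [Q { }] [P [Q < >]]] >] [P [Q { }] [P [Q < >] [P [Q < >]]]]]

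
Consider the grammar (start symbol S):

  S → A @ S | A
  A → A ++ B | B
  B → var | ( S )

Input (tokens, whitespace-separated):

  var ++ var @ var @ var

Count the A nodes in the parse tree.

[S [A [A [B var]] ++ [B var]] @ [S [A [B var]] @ [S [A [B var]]]]]

4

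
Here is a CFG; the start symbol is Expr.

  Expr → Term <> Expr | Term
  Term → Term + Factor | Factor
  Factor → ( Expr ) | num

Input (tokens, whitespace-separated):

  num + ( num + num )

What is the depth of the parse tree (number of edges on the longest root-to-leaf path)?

[Expr [Term [Term [Factor num]] + [Factor ( [Expr [Term [Term [Factor num]] + [Factor num]]] )]]]

7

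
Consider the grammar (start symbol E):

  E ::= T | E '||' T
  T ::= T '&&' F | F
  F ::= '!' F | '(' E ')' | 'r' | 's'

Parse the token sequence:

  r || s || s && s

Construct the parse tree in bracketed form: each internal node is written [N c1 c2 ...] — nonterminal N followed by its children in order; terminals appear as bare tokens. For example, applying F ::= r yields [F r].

E
E || T
E || T || T
T || T || T
F || T || T
r || T || T
r || F || T
r || s || T
r || s || T && F
r || s || F && F
r || s || s && F
r || s || s && s

[E [E [E [T [F r]]] || [T [F s]]] || [T [T [F s]] && [F s]]]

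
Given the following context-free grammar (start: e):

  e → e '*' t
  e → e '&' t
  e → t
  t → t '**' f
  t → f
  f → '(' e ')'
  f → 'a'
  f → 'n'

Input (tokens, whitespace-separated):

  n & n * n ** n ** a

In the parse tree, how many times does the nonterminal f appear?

5

[e [e [e [t [f n]]] & [t [f n]]] * [t [t [t [f n]] ** [f n]] ** [f a]]]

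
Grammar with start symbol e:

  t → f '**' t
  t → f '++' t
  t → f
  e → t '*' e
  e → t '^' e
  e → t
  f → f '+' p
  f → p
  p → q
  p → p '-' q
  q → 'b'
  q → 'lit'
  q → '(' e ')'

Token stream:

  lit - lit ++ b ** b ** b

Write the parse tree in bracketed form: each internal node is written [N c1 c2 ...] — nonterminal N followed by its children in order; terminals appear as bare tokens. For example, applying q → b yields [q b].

[e [t [f [p [p [q lit]] - [q lit]]] ++ [t [f [p [q b]]] ** [t [f [p [q b]]] ** [t [f [p [q b]]]]]]]]

e
t
f ++ t
p ++ t
p - q ++ t
q - q ++ t
lit - q ++ t
lit - lit ++ t
lit - lit ++ f ** t
lit - lit ++ p ** t
lit - lit ++ q ** t
lit - lit ++ b ** t
lit - lit ++ b ** f ** t
lit - lit ++ b ** p ** t
lit - lit ++ b ** q ** t
lit - lit ++ b ** b ** t
lit - lit ++ b ** b ** f
lit - lit ++ b ** b ** p
lit - lit ++ b ** b ** q
lit - lit ++ b ** b ** b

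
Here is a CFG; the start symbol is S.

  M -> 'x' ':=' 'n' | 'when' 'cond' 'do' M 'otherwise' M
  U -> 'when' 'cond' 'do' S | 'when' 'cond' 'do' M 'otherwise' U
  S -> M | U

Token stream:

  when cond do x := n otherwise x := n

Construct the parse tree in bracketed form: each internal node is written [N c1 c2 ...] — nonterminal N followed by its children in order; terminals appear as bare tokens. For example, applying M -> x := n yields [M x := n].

S
M
when cond do M otherwise M
when cond do x := n otherwise M
when cond do x := n otherwise x := n

[S [M when cond do [M x := n] otherwise [M x := n]]]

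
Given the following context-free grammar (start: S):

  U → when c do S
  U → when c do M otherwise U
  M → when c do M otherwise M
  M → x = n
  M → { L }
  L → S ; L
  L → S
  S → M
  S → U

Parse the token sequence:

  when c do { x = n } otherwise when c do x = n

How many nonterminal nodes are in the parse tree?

[S [U when c do [M { [L [S [M x = n]]] }] otherwise [U when c do [S [M x = n]]]]]

9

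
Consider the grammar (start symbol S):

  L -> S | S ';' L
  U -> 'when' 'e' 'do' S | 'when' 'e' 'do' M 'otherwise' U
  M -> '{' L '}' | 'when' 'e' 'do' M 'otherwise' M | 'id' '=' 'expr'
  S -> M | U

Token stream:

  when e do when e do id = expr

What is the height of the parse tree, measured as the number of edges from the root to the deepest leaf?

6

[S [U when e do [S [U when e do [S [M id = expr]]]]]]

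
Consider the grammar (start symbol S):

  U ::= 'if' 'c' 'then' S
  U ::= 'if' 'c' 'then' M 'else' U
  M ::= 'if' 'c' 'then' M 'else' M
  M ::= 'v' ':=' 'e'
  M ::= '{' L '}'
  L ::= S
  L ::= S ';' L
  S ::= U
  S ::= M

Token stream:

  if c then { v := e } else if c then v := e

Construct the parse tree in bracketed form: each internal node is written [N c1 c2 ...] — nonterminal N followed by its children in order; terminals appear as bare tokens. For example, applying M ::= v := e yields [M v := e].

S
U
if c then M else U
if c then { L } else U
if c then { S } else U
if c then { M } else U
if c then { v := e } else U
if c then { v := e } else if c then S
if c then { v := e } else if c then M
if c then { v := e } else if c then v := e

[S [U if c then [M { [L [S [M v := e]]] }] else [U if c then [S [M v := e]]]]]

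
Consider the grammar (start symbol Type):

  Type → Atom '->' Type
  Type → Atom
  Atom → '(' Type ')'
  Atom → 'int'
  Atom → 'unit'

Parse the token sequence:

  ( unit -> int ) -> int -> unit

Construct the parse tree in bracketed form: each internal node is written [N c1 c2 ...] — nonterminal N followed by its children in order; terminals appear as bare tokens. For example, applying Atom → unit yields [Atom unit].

Type
Atom -> Type
( Type ) -> Type
( Atom -> Type ) -> Type
( unit -> Type ) -> Type
( unit -> Atom ) -> Type
( unit -> int ) -> Type
( unit -> int ) -> Atom -> Type
( unit -> int ) -> int -> Type
( unit -> int ) -> int -> Atom
( unit -> int ) -> int -> unit

[Type [Atom ( [Type [Atom unit] -> [Type [Atom int]]] )] -> [Type [Atom int] -> [Type [Atom unit]]]]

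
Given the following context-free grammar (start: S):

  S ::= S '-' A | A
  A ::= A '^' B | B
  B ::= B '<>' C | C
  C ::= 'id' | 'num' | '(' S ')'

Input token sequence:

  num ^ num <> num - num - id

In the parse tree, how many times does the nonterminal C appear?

5

[S [S [S [A [A [B [C num]]] ^ [B [B [C num]] <> [C num]]]] - [A [B [C num]]]] - [A [B [C id]]]]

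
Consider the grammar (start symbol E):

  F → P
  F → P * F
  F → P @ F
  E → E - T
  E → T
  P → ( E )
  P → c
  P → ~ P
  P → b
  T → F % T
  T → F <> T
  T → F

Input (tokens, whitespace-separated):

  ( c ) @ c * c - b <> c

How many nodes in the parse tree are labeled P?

6

[E [E [T [F [P ( [E [T [F [P c]]]] )] @ [F [P c] * [F [P c]]]]]] - [T [F [P b]] <> [T [F [P c]]]]]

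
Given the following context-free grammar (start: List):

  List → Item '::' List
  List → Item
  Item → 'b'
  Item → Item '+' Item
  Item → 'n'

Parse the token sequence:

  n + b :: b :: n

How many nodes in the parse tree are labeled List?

3

[List [Item [Item n] + [Item b]] :: [List [Item b] :: [List [Item n]]]]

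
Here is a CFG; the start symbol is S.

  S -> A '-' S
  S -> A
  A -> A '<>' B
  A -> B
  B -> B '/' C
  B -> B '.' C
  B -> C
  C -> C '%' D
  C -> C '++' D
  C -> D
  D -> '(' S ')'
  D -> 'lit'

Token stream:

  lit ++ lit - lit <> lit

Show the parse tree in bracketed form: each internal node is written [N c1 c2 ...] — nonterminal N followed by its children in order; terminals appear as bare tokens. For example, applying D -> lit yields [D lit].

[S [A [B [C [C [D lit]] ++ [D lit]]]] - [S [A [A [B [C [D lit]]]] <> [B [C [D lit]]]]]]

S
A - S
B - S
C - S
C ++ D - S
D ++ D - S
lit ++ D - S
lit ++ lit - S
lit ++ lit - A
lit ++ lit - A <> B
lit ++ lit - B <> B
lit ++ lit - C <> B
lit ++ lit - D <> B
lit ++ lit - lit <> B
lit ++ lit - lit <> C
lit ++ lit - lit <> D
lit ++ lit - lit <> lit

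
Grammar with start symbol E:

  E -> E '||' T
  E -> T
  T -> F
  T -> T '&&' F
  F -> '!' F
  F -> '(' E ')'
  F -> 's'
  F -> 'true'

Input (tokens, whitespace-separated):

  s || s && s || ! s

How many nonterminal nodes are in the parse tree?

12

[E [E [E [T [F s]]] || [T [T [F s]] && [F s]]] || [T [F ! [F s]]]]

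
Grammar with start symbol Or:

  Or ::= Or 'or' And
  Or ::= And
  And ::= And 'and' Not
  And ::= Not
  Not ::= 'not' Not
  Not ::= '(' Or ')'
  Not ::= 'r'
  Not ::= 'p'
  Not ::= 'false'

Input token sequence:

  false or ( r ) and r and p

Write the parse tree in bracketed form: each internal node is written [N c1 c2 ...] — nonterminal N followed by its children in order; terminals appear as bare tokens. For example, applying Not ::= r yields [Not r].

Or
Or or And
And or And
Not or And
false or And
false or And and Not
false or And and Not and Not
false or Not and Not and Not
false or ( Or ) and Not and Not
false or ( And ) and Not and Not
false or ( Not ) and Not and Not
false or ( r ) and Not and Not
false or ( r ) and r and Not
false or ( r ) and r and p

[Or [Or [And [Not false]]] or [And [And [And [Not ( [Or [And [Not r]]] )]] and [Not r]] and [Not p]]]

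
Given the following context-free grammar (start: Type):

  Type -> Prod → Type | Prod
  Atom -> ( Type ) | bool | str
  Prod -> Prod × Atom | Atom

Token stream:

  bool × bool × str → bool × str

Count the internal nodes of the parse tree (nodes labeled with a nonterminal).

[Type [Prod [Prod [Prod [Atom bool]] × [Atom bool]] × [Atom str]] → [Type [Prod [Prod [Atom bool]] × [Atom str]]]]

12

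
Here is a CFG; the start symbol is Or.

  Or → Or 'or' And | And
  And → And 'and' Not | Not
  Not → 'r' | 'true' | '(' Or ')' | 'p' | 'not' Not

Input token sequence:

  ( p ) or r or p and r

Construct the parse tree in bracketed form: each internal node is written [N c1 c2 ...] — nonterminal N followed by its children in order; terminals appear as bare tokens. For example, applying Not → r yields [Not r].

Or
Or or And
Or or And or And
And or And or And
Not or And or And
( Or ) or And or And
( And ) or And or And
( Not ) or And or And
( p ) or And or And
( p ) or Not or And
( p ) or r or And
( p ) or r or And and Not
( p ) or r or Not and Not
( p ) or r or p and Not
( p ) or r or p and r

[Or [Or [Or [And [Not ( [Or [And [Not p]]] )]]] or [And [Not r]]] or [And [And [Not p]] and [Not r]]]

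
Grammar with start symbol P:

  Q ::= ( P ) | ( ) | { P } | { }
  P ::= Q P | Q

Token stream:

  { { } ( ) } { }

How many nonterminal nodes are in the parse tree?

[P [Q { [P [Q { }] [P [Q ( )]]] }] [P [Q { }]]]

8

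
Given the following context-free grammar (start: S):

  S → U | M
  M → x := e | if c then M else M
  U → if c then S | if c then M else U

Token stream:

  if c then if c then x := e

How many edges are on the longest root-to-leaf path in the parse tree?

6

[S [U if c then [S [U if c then [S [M x := e]]]]]]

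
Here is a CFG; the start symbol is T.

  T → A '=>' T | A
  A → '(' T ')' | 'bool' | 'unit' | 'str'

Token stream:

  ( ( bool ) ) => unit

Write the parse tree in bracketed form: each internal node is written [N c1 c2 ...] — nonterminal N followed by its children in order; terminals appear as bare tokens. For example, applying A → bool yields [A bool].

[T [A ( [T [A ( [T [A bool]] )]] )] => [T [A unit]]]

T
A => T
( T ) => T
( A ) => T
( ( T ) ) => T
( ( A ) ) => T
( ( bool ) ) => T
( ( bool ) ) => A
( ( bool ) ) => unit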